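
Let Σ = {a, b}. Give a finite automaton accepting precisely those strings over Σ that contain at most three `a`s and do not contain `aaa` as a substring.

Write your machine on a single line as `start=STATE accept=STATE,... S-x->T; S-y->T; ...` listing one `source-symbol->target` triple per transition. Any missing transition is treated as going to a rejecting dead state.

start=q0; accept=q0,q1,q2,q3,q5,q6,q8,q9,q11; q0-a->q1; q0-b->q0; q1-a->q2; q1-b->q3; q2-a->q4; q2-b->q5; q3-a->q6; q3-b->q3; q4-a->q7; q4-b->q4; q5-a->q8; q5-b->q5; q6-a->q9; q6-b->q5; q7-a->q7; q7-b->q7; q8-a->q10; q8-b->q11; q9-a->q7; q9-b->q11; q10-a->q7; q10-b->q12; q11-a->q13; q11-b->q11; q12-a->q13; q12-b->q12; q13-a->q10; q13-b->q12

Run two small machines in parallel and take their product. One (5 states) tracks the count of `a`s, saturating at 4; the other (4 states) tracks partial matches of the forbidden pattern `aaa`. Each combined state is a pair, one component from each; accept when both components accept.
With 14 states:
          a    b  
>* q0     q1   q0 
 * q1     q2   q3 
 * q2     q4   q5 
 * q3     q6   q3 
   q4     q7   q4 
 * q5     q8   q5 
 * q6     q9   q5 
   q7     q7   q7 
 * q8    q10  q11 
 * q9     q7  q11 
   q10    q7  q12 
 * q11   q13  q11 
   q12   q13  q12 
   q13   q10  q12 
(> = start, * = accepting)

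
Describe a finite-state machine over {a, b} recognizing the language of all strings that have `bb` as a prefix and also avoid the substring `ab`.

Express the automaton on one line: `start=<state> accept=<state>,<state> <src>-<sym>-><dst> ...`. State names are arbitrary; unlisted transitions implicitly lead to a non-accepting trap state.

Build one automaton per condition and run them in lockstep. One (4 states) tracks whether the input so far still matches the prefix `bb`; the other (3 states) tracks partial matches of the forbidden pattern `ab`. Each combined state is a pair, one component from each; accept when both components accept. Equivalent product states are then merged.
5 states suffice.
        a   b  
>  q0   q1  q2 
   q1   q1  q1 
   q2   q1  q3 
 * q3   q4  q3 
 * q4   q4  q1 
(> = start, * = accepting)

start=q0 accept=q3,q4 q0-a->q1 q0-b->q2 q1-a->q1 q1-b->q1 q2-a->q1 q2-b->q3 q3-a->q4 q3-b->q3 q4-a->q4 q4-b->q1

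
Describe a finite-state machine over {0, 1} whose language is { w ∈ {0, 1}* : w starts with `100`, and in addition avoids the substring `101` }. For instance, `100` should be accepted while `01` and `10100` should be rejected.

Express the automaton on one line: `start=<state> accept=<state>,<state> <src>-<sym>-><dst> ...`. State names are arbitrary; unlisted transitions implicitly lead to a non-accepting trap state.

Build one automaton per condition and run them in lockstep. One (5 states) tracks whether the input so far still matches the prefix `100`; the other (4 states) tracks partial matches of the forbidden pattern `101`. Each combined state is a pair, one component from each; accept when both components accept.
          0    1  
>  S0     S1   S2 
   S1     S1   S3 
   S2     S4   S3 
   S3     S5   S3 
   S4     S6   S7 
   S5     S1   S7 
 * S6     S6   S8 
   S7     S7   S7 
 * S8     S9   S8 
 * S9     S6  S10 
   S10   S10  S10 
(> = start, * = accepting)

start=S0 accept=S6,S8,S9 S0-0->S1 S0-1->S2 S1-0->S1 S1-1->S3 S2-0->S4 S2-1->S3 S3-0->S5 S3-1->S3 S4-0->S6 S4-1->S7 S5-0->S1 S5-1->S7 S6-0->S6 S6-1->S8 S7-0->S7 S7-1->S7 S8-0->S9 S8-1->S8 S9-0->S6 S9-1->S10 S10-0->S10 S10-1->S10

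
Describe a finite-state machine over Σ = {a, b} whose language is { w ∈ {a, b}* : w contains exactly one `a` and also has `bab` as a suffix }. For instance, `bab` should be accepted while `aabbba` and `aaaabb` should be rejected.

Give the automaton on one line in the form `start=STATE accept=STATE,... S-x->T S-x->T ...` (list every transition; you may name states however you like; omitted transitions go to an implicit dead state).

Run two small machines in parallel and take their product. One (3 states) tracks the count of `a`s, saturating at 2; the other (4 states) tracks how much of the suffix `bab` has currently been matched. Each combined state is a pair, one component from each; accept when both components accept.
With 10 states:
        a   b  
>  q0   q1  q2 
   q1   q3  q4 
   q2   q5  q2 
   q3   q3  q6 
   q4   q7  q4 
   q5   q3  q8 
   q6   q7  q6 
   q7   q3  q9 
 * q8   q7  q4 
   q9   q7  q6 
(> = start, * = accepting)

start=q0 accept=q8 q0-a->q1 q0-b->q2 q1-a->q3 q1-b->q4 q2-a->q5 q2-b->q2 q3-a->q3 q3-b->q6 q4-a->q7 q4-b->q4 q5-a->q3 q5-b->q8 q6-a->q7 q6-b->q6 q7-a->q3 q7-b->q9 q8-a->q7 q8-b->q4 q9-a->q7 q9-b->q6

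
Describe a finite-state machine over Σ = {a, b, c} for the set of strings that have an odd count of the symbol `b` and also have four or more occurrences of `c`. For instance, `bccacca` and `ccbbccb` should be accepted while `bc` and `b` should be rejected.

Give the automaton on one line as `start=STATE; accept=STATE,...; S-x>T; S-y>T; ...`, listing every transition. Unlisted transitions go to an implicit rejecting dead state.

start=q0; accept=q9,q11; q0-a>q0; q0-b>q1; q0-c>q2; q1-a>q1; q1-b>q0; q1-c>q3; q2-a>q2; q2-b>q3; q2-c>q4; q3-a>q3; q3-b>q2; q3-c>q5; q4-a>q4; q4-b>q5; q4-c>q6; q5-a>q5; q5-b>q4; q5-c>q7; q6-a>q6; q6-b>q7; q6-c>q8; q7-a>q7; q7-b>q6; q7-c>q9; q8-a>q8; q8-b>q9; q8-c>q10; q9-a>q9; q9-b>q8; q9-c>q11; q10-a>q10; q10-b>q11; q10-c>q10; q11-a>q11; q11-b>q10; q11-c>q11

Handle the two conditions separately and then intersect. The first has 2 states tracking the count of `b`s modulo 2; the second has 6 states tracking the count of `c`s, saturating at 5. A product state is a pair (one from each), accepting exactly when both do.
12 states suffice.
          a    b    c  
>  q0     q0   q1   q2 
   q1     q1   q0   q3 
   q2     q2   q3   q4 
   q3     q3   q2   q5 
   q4     q4   q5   q6 
   q5     q5   q4   q7 
   q6     q6   q7   q8 
   q7     q7   q6   q9 
   q8     q8   q9  q10 
 * q9     q9   q8  q11 
   q10   q10  q11  q10 
 * q11   q11  q10  q11 
(> = start, * = accepting)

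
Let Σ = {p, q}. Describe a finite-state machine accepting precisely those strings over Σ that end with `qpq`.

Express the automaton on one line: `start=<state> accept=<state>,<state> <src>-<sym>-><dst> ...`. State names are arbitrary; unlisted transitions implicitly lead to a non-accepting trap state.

Let each state record the length of the longest suffix of the input read so far that is also a prefix of `qpq`. S1 means the last symbol is `q`; S2 means the last 2 symbols are `qp`; S3 means the last 3 symbols are `qpq`. Accept only at S3, where the string currently ends in `qpq`.
        p   q  
>  S0   S0  S1 
   S1   S2  S1 
   S2   S0  S3 
 * S3   S2  S1 
(> = start, * = accepting)

start=S0 accept=S3 S0-p->S0 S0-q->S1 S1-p->S2 S1-q->S1 S2-p->S0 S2-q->S3 S3-p->S2 S3-q->S1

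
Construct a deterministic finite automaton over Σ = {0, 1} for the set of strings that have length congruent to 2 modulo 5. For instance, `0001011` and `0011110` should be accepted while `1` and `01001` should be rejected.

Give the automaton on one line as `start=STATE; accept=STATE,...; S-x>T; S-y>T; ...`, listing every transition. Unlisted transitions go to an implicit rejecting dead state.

Count input length modulo 5: every symbol advances one step around the cycle A → B → C → D → E → A. Accept at C.
A 5-state machine:
       0  1 
>  A   B  B 
   B   C  C 
 * C   D  D 
   D   E  E 
   E   A  A 
(> = start, * = accepting)

start=A; accept=C; A-0>B; A-1>B; B-0>C; B-1>C; C-0>D; C-1>D; D-0>E; D-1>E; E-0>A; E-1>A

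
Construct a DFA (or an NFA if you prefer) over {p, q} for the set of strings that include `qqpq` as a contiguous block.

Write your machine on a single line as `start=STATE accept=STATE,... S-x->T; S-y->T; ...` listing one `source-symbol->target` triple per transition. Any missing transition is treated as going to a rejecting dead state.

States s0..s3 record the length of the longest prefix of `qqpq` that matches the current input suffix. Reaching s4 means `qqpq` has been seen, and we stay there forever. Accept from s4.
A 5-state machine:
        p   q  
>  s0   s0  s1 
   s1   s0  s2 
   s2   s3  s2 
   s3   s0  s4 
 * s4   s4  s4 
(> = start, * = accepting)

start=s0; accept=s4; s0-p->s0; s0-q->s1; s1-p->s0; s1-q->s2; s2-p->s3; s2-q->s2; s3-p->s0; s3-q->s4; s4-p->s4; s4-q->s4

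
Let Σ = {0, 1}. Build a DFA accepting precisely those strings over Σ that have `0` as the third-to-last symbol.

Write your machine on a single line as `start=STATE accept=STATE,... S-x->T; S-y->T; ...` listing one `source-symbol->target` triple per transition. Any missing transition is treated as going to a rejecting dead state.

A DFA must remember the last 3 symbols (since which symbol is third-to-last isn't known until the input ends). Use one state per possible window of the last ≤3 symbols; accept from those whose window starts with `0`.
          0    1  
>  S0     S1   S2 
   S1     S3   S4 
   S2     S5   S6 
   S3     S7   S8 
   S4     S9  S10 
   S5    S11  S12 
   S6    S13  S14 
 * S7     S7   S8 
 * S8     S9  S10 
 * S9    S11  S12 
 * S10   S13  S14 
   S11    S7   S8 
   S12    S9  S10 
   S13   S11  S12 
   S14   S13  S14 
(> = start, * = accepting)

start=S0; accept=S7,S8,S9,S10; S0-0->S1; S0-1->S2; S1-0->S3; S1-1->S4; S2-0->S5; S2-1->S6; S3-0->S7; S3-1->S8; S4-0->S9; S4-1->S10; S5-0->S11; S5-1->S12; S6-0->S13; S6-1->S14; S7-0->S7; S7-1->S8; S8-0->S9; S8-1->S10; S9-0->S11; S9-1->S12; S10-0->S13; S10-1->S14; S11-0->S7; S11-1->S8; S12-0->S9; S12-1->S10; S13-0->S11; S13-1->S12; S14-0->S13; S14-1->S14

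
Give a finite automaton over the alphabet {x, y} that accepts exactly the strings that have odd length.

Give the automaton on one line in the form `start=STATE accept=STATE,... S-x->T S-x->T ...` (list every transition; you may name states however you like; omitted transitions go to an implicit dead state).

Count input length modulo 2: every symbol advances one step around the cycle q0 → q1 → q0. Accept at q1.
2 states suffice.
        x   y  
>  q0   q1  q1 
 * q1   q0  q0 
(> = start, * = accepting)

start=q0 accept=q1 q0-x->q1 q0-y->q1 q1-x->q0 q1-y->q0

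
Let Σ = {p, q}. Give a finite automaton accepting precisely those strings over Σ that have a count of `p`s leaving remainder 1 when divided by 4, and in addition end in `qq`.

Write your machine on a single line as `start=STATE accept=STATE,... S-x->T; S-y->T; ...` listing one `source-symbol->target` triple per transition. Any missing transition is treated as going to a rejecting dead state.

Handle the two conditions separately and then intersect. The first has 4 states tracking the count of `p`s modulo 4; the second has 3 states tracking how much of the suffix `qq` has currently been matched. A product state is a pair (one from each), accepting exactly when both do. Equivalent product states are then merged.
6 states suffice.
       p  q 
>  A   B  A 
   B   C  D 
   C   E  C 
   D   C  F 
   E   A  E 
 * F   C  F 
(> = start, * = accepting)

start=A; accept=F; A-p->B; A-q->A; B-p->C; B-q->D; C-p->E; C-q->C; D-p->C; D-q->F; E-p->A; E-q->E; F-p->C; F-q->F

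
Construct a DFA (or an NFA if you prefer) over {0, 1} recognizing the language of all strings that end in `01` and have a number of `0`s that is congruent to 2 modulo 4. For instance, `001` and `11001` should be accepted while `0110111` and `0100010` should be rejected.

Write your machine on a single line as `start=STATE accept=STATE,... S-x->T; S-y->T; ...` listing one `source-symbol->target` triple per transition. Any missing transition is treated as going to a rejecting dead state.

Build one automaton per condition and run them in lockstep. The first has 3 states tracking how much of the suffix `01` has currently been matched; the second has 4 states tracking the count of `0`s modulo 4. A product state is a pair (one from each), accepting exactly when both do. After merging equivalent states the machine shrinks.
6 states suffice.
        0   1  
>  q0   q1  q0 
   q1   q2  q1 
   q2   q3  q4 
   q3   q0  q3 
 * q4   q3  q5 
   q5   q3  q5 
(> = start, * = accepting)

start=q0; accept=q4; q0-0->q1; q0-1->q0; q1-0->q2; q1-1->q1; q2-0->q3; q2-1->q4; q3-0->q0; q3-1->q3; q4-0->q3; q4-1->q5; q5-0->q3; q5-1->q5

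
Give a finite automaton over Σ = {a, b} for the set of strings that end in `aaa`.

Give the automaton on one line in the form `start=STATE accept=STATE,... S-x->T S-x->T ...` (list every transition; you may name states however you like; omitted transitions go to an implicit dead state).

Remember how much of `aaa` the current input suffix matches. State S0 means no match yet; S1 means the last symbol is `a`; S2 means the last 2 symbols are `aa`; S3 means the last 3 symbols are `aaa`. Only S3 accepts. On a mismatch, fall back to the longest proper suffix that is still a prefix of `aaa`.
A 4-state machine:
        a   b  
>  S0   S1  S0 
   S1   S2  S0 
   S2   S3  S0 
 * S3   S3  S0 
(> = start, * = accepting)

start=S0 accept=S3 S0-a->S1 S0-b->S0 S1-a->S2 S1-b->S0 S2-a->S3 S2-b->S0 S3-a->S3 S3-b->S0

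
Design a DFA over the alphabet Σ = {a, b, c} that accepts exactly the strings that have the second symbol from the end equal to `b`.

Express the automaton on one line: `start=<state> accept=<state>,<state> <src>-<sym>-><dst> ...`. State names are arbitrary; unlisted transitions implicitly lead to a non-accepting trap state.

Because acceptance depends on a position counted from the end, the machine has to buffer the most recent 2 symbols. Make each state the string of the last up-to-2 symbols read; on input `x` shift the window left and append `x`. Accept when the buffered window has length 2 and begins with `b`.
          a    b    c  
>  s0     s1   s2   s3 
   s1     s4   s5   s6 
   s2     s7   s8   s9 
   s3    s10  s11  s12 
   s4     s4   s5   s6 
   s5     s7   s8   s9 
   s6    s10  s11  s12 
 * s7     s4   s5   s6 
 * s8     s7   s8   s9 
 * s9    s10  s11  s12 
   s10    s4   s5   s6 
   s11    s7   s8   s9 
   s12   s10  s11  s12 
(> = start, * = accepting)

start=s0 accept=s7,s8,s9 s0-a->s1 s0-b->s2 s0-c->s3 s1-a->s4 s1-b->s5 s1-c->s6 s2-a->s7 s2-b->s8 s2-c->s9 s3-a->s10 s3-b->s11 s3-c->s12 s4-a->s4 s4-b->s5 s4-c->s6 s5-a->s7 s5-b->s8 s5-c->s9 s6-a->s10 s6-b->s11 s6-c->s12 s7-a->s4 s7-b->s5 s7-c->s6 s8-a->s7 s8-b->s8 s8-c->s9 s9-a->s10 s9-b->s11 s9-c->s12 s10-a->s4 s10-b->s5 s10-c->s6 s11-a->s7 s11-b->s8 s11-c->s9 s12-a->s10 s12-b->s11 s12-c->s12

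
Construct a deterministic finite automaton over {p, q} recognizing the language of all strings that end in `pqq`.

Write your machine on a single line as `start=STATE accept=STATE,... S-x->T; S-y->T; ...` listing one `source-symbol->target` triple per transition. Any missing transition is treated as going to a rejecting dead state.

start=A; accept=D; A-p->B; A-q->A; B-p->B; B-q->C; C-p->B; C-q->D; D-p->B; D-q->A

Let each state record the length of the longest suffix of the input read so far that is also a prefix of `pqq`. B means the last symbol is `p`; C means the last 2 symbols are `pq`; D means the last 3 symbols are `pqq`. Accept only at D, where the string currently ends in `pqq`.
       p  q 
>  A   B  A 
   B   B  C 
   C   B  D 
 * D   B  A 
(> = start, * = accepting)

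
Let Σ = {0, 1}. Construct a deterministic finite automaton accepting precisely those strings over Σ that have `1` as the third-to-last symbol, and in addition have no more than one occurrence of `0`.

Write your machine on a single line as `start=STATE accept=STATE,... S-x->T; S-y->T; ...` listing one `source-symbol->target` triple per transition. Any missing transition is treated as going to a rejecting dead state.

start=q0; accept=q8,q9,q10,q11; q0-0->q1; q0-1->q2; q1-0->q3; q1-1->q4; q2-0->q5; q2-1->q6; q3-0->q3; q3-1->q3; q4-0->q3; q4-1->q7; q5-0->q3; q5-1->q8; q6-0->q9; q6-1->q10; q7-0->q3; q7-1->q11; q8-0->q3; q8-1->q7; q9-0->q3; q9-1->q8; q10-0->q9; q10-1->q10; q11-0->q3; q11-1->q11

Build one automaton per condition and run them in lockstep. The first has 15 states tracking the last 3 symbols read; the second has 3 states tracking the count of `0`s, saturating at 2. A product state is a pair (one from each), accepting exactly when both do. Equivalent product states are then merged.
          0    1  
>  q0     q1   q2 
   q1     q3   q4 
   q2     q5   q6 
   q3     q3   q3 
   q4     q3   q7 
   q5     q3   q8 
   q6     q9  q10 
   q7     q3  q11 
 * q8     q3   q7 
 * q9     q3   q8 
 * q10    q9  q10 
 * q11    q3  q11 
(> = start, * = accepting)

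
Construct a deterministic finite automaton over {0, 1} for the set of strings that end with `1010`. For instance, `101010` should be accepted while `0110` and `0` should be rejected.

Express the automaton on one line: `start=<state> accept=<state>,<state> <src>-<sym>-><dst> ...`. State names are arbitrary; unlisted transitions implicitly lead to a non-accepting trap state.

start=q0 accept=q4 q0-0->q0 q0-1->q1 q1-0->q2 q1-1->q1 q2-0->q0 q2-1->q3 q3-0->q4 q3-1->q1 q4-0->q0 q4-1->q3

Let each state record the length of the longest suffix of the input read so far that is also a prefix of `1010`. q1 means the last symbol is `1`; q2 means the last 2 symbols are `10`; q3 means the last 3 symbols are `101`; q4 means the last 4 symbols are `1010`. Accept only at q4, where the string currently ends in `1010`.
        0   1  
>  q0   q0  q1 
   q1   q2  q1 
   q2   q0  q3 
   q3   q4  q1 
 * q4   q0  q3 
(> = start, * = accepting)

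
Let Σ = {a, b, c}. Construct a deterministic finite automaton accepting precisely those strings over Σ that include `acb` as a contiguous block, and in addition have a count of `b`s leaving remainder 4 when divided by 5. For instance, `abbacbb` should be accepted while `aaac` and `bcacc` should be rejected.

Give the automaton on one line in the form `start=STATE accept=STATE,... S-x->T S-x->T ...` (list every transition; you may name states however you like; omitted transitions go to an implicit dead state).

Handle the two conditions separately and then intersect. The first has 4 states tracking whether and how much of `acb` has been seen; the second has 5 states tracking the count of `b`s modulo 5. A product state is a pair (one from each), accepting exactly when both do.
A 20-state machine:
          a    b    c  
>  q0     q1   q2   q0 
   q1     q1   q2   q3 
   q2     q4   q5   q2 
   q3     q1   q6   q0 
   q4     q4   q5   q7 
   q5     q8   q9   q5 
   q6     q6  q10   q6 
   q7     q4  q10   q2 
   q8     q8   q9  q11 
   q9    q12  q13   q9 
   q10   q10  q14  q10 
   q11    q8  q14   q5 
   q12   q12  q13  q15 
   q13   q16   q0  q13 
   q14   q14  q17  q14 
   q15   q12  q17   q9 
   q16   q16   q0  q18 
 * q17   q17  q19  q17 
   q18   q16  q19  q13 
   q19   q19   q6  q19 
(> = start, * = accepting)

start=q0 accept=q17 q0-a->q1 q0-b->q2 q0-c->q0 q1-a->q1 q1-b->q2 q1-c->q3 q2-a->q4 q2-b->q5 q2-c->q2 q3-a->q1 q3-b->q6 q3-c->q0 q4-a->q4 q4-b->q5 q4-c->q7 q5-a->q8 q5-b->q9 q5-c->q5 q6-a->q6 q6-b->q10 q6-c->q6 q7-a->q4 q7-b->q10 q7-c->q2 q8-a->q8 q8-b->q9 q8-c->q11 q9-a->q12 q9-b->q13 q9-c->q9 q10-a->q10 q10-b->q14 q10-c->q10 q11-a->q8 q11-b->q14 q11-c->q5 q12-a->q12 q12-b->q13 q12-c->q15 q13-a->q16 q13-b->q0 q13-c->q13 q14-a->q14 q14-b->q17 q14-c->q14 q15-a->q12 q15-b->q17 q15-c->q9 q16-a->q16 q16-b->q0 q16-c->q18 q17-a->q17 q17-b->q19 q17-c->q17 q18-a->q16 q18-b->q19 q18-c->q13 q19-a->q19 q19-b->q6 q19-c->q19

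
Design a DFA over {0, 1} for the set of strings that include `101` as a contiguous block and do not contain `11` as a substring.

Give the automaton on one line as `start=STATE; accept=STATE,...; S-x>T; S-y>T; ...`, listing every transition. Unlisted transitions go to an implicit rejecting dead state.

start=s0; accept=s4,s5; s0-0>s0; s0-1>s1; s1-0>s2; s1-1>s3; s2-0>s0; s2-1>s4; s3-0>s3; s3-1>s3; s4-0>s5; s4-1>s3; s5-0>s5; s5-1>s4

Build one automaton per condition and run them in lockstep. One (4 states) tracks whether and how much of `101` has been seen; the other (3 states) tracks partial matches of the forbidden pattern `11`. Each combined state is a pair, one component from each; accept when both components accept. After merging equivalent states the machine shrinks.
With 6 states:
        0   1  
>  s0   s0  s1 
   s1   s2  s3 
   s2   s0  s4 
   s3   s3  s3 
 * s4   s5  s3 
 * s5   s5  s4 
(> = start, * = accepting)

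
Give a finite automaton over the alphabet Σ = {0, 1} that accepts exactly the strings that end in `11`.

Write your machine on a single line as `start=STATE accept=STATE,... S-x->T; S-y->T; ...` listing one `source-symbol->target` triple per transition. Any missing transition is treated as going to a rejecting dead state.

Let each state record the length of the longest suffix of the input read so far that is also a prefix of `11`. q1 means the last symbol is `1`; q2 means the last 2 symbols are `11`. Accept only at q2, where the string currently ends in `11`.
With 3 states:
        0   1  
>  q0   q0  q1 
   q1   q0  q2 
 * q2   q0  q2 
(> = start, * = accepting)

start=q0; accept=q2; q0-0->q0; q0-1->q1; q1-0->q0; q1-1->q2; q2-0->q0; q2-1->q2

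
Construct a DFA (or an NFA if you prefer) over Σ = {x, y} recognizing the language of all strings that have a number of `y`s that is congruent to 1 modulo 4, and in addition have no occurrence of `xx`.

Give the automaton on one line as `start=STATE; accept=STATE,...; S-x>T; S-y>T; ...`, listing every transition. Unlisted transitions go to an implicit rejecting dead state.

start=q0; accept=q2,q4; q0-x>q1; q0-y>q2; q1-x>q3; q1-y>q2; q2-x>q4; q2-y>q5; q3-x>q3; q3-y>q3; q4-x>q3; q4-y>q5; q5-x>q6; q5-y>q7; q6-x>q3; q6-y>q7; q7-x>q8; q7-y>q0; q8-x>q3; q8-y>q0

Handle the two conditions separately and then intersect. One (4 states) tracks the count of `y`s modulo 4; the other (3 states) tracks partial matches of the forbidden pattern `xx`. Each combined state is a pair, one component from each; accept when both components accept. Equivalent product states are then merged.
9 states suffice.
        x   y  
>  q0   q1  q2 
   q1   q3  q2 
 * q2   q4  q5 
   q3   q3  q3 
 * q4   q3  q5 
   q5   q6  q7 
   q6   q3  q7 
   q7   q8  q0 
   q8   q3  q0 
(> = start, * = accepting)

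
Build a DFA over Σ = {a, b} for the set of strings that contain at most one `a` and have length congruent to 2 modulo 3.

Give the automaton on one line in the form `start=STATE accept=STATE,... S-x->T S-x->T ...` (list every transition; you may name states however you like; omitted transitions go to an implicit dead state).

start=S0 accept=S4,S5 S0-a->S1 S0-b->S2 S1-a->S3 S1-b->S4 S2-a->S4 S2-b->S5 S3-a->S6 S3-b->S6 S4-a->S6 S4-b->S7 S5-a->S7 S5-b->S0 S6-a->S8 S6-b->S8 S7-a->S8 S7-b->S1 S8-a->S3 S8-b->S3

Run two small machines in parallel and take their product. The first has 3 states tracking the count of `a`s, saturating at 2; the second has 3 states tracking the input length modulo 3. A product state is a pair (one from each), accepting exactly when both do.
With 9 states:
        a   b  
>  S0   S1  S2 
   S1   S3  S4 
   S2   S4  S5 
   S3   S6  S6 
 * S4   S6  S7 
 * S5   S7  S0 
   S6   S8  S8 
   S7   S8  S1 
   S8   S3  S3 
(> = start, * = accepting)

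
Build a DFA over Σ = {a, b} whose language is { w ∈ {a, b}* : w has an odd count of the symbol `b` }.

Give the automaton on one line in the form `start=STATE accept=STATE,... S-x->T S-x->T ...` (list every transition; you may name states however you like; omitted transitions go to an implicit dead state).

The only thing that matters is how many `b`s have appeared, reduced mod 2. Use one state per residue: s0 for 0, …, s1 for 1. Reading `b` moves to the next residue; anything else stays put. s1 is accepting.
With 2 states:
        a   b  
>  s0   s0  s1 
 * s1   s1  s0 
(> = start, * = accepting)

start=s0 accept=s1 s0-a->s0 s0-b->s1 s1-a->s1 s1-b->s0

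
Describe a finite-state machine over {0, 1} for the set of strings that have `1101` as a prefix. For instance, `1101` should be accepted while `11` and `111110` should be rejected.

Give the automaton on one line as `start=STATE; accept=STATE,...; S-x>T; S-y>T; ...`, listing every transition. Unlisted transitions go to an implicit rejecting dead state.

Walk along `1101` while the input agrees: from A take `1` to B, and so on. Any deviation drops to the rejecting sink F. Once E is reached the prefix is confirmed and every continuation is accepted.
With 6 states:
       0  1 
>  A   F  B 
   B   F  C 
   C   D  F 
   D   F  E 
 * E   E  E 
   F   F  F 
(> = start, * = accepting)

start=A; accept=E; A-0>F; A-1>B; B-0>F; B-1>C; C-0>D; C-1>F; D-0>F; D-1>E; E-0>E; E-1>E; F-0>F; F-1>F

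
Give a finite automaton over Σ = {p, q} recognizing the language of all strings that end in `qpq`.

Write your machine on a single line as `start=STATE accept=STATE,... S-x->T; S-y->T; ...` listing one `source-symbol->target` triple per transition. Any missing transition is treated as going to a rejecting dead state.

Remember how much of `qpq` the current input suffix matches. State A means no match yet; B means the last symbol is `q`; C means the last 2 symbols are `qp`; D means the last 3 symbols are `qpq`. Only D accepts. On a mismatch, fall back to the longest proper suffix that is still a prefix of `qpq`.
With 4 states:
       p  q 
>  A   A  B 
   B   C  B 
   C   A  D 
 * D   C  B 
(> = start, * = accepting)

start=A; accept=D; A-p->A; A-q->B; B-p->C; B-q->B; C-p->A; C-q->D; D-p->C; D-q->B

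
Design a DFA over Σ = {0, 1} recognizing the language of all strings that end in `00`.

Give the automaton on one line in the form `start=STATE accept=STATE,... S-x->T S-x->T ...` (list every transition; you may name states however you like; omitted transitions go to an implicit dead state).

Remember how much of `00` the current input suffix matches. State A means no match yet; B means the last symbol is `0`; C means the last 2 symbols are `00`. Only C accepts. On a mismatch, fall back to the longest proper suffix that is still a prefix of `00`.
       0  1 
>  A   B  A 
   B   C  A 
 * C   C  A 
(> = start, * = accepting)

start=A accept=C A-0->B A-1->A B-0->C B-1->A C-0->C C-1->A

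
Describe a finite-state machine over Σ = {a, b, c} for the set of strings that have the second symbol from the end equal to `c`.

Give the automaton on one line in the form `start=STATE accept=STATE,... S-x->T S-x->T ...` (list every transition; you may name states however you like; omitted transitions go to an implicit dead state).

start=q0 accept=q10,q11,q12 q0-a->q1 q0-b->q2 q0-c->q3 q1-a->q4 q1-b->q5 q1-c->q6 q2-a->q7 q2-b->q8 q2-c->q9 q3-a->q10 q3-b->q11 q3-c->q12 q4-a->q4 q4-b->q5 q4-c->q6 q5-a->q7 q5-b->q8 q5-c->q9 q6-a->q10 q6-b->q11 q6-c->q12 q7-a->q4 q7-b->q5 q7-c->q6 q8-a->q7 q8-b->q8 q8-c->q9 q9-a->q10 q9-b->q11 q9-c->q12 q10-a->q4 q10-b->q5 q10-c->q6 q11-a->q7 q11-b->q8 q11-c->q9 q12-a->q10 q12-b->q11 q12-c->q12

A DFA must remember the last 2 symbols (since which symbol is second-to-last isn't known until the input ends). Use one state per possible window of the last ≤2 symbols; accept from those whose window starts with `c`.
With 13 states:
          a    b    c  
>  q0     q1   q2   q3 
   q1     q4   q5   q6 
   q2     q7   q8   q9 
   q3    q10  q11  q12 
   q4     q4   q5   q6 
   q5     q7   q8   q9 
   q6    q10  q11  q12 
   q7     q4   q5   q6 
   q8     q7   q8   q9 
   q9    q10  q11  q12 
 * q10    q4   q5   q6 
 * q11    q7   q8   q9 
 * q12   q10  q11  q12 
(> = start, * = accepting)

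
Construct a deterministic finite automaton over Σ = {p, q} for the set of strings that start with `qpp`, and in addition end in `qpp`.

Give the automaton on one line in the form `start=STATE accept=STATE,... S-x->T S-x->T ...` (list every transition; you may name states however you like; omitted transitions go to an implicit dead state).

Build one automaton per condition and run them in lockstep. One (5 states) tracks whether the input so far still matches the prefix `qpp`; the other (4 states) tracks how much of the suffix `qpp` has currently been matched. Each combined state is a pair, one component from each; accept when both components accept. Minimizing collapses redundant product states.
An 8-state machine:
        p   q  
>  S0   S1  S2 
   S1   S1  S1 
   S2   S3  S1 
   S3   S4  S1 
 * S4   S5  S6 
   S5   S5  S6 
   S6   S7  S6 
   S7   S4  S6 
(> = start, * = accepting)

start=S0 accept=S4 S0-p->S1 S0-q->S2 S1-p->S1 S1-q->S1 S2-p->S3 S2-q->S1 S3-p->S4 S3-q->S1 S4-p->S5 S4-q->S6 S5-p->S5 S5-q->S6 S6-p->S7 S6-q->S6 S7-p->S4 S7-q->S6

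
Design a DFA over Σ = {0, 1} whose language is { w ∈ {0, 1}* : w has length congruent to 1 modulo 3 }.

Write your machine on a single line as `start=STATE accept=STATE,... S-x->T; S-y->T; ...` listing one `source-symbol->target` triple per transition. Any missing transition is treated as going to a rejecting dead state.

Only the length mod 3 matters, so use a 3-cycle: from any state, every input symbol moves to the next state, wrapping C back to A. Mark B accepting.
       0  1 
>  A   B  B 
 * B   C  C 
   C   A  A 
(> = start, * = accepting)

start=A; accept=B; A-0->B; A-1->B; B-0->C; B-1->C; C-0->A; C-1->A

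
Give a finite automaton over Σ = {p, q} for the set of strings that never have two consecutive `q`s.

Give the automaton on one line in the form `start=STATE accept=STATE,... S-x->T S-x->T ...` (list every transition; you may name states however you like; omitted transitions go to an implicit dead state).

This is the complement of 'contains `qq`'. Use the same substring-matching states — s0 through s2 holding how much of `qq` has just been matched — but flip the accepting set: everything except the trap s2 accepts.
A 3-state machine:
        p   q  
>* s0   s0  s1 
 * s1   s0  s2 
   s2   s2  s2 
(> = start, * = accepting)

start=s0 accept=s0,s1 s0-p->s0 s0-q->s1 s1-p->s0 s1-q->s2 s2-p->s2 s2-q->s2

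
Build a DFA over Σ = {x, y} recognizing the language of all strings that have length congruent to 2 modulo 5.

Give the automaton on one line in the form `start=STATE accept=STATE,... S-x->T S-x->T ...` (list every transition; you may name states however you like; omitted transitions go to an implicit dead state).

Only the length mod 5 matters, so use a 5-cycle: from any state, every input symbol moves to the next state, wrapping q4 back to q0. Mark q2 accepting.
5 states suffice.
        x   y  
>  q0   q1  q1 
   q1   q2  q2 
 * q2   q3  q3 
   q3   q4  q4 
   q4   q0  q0 
(> = start, * = accepting)

start=q0 accept=q2 q0-x->q1 q0-y->q1 q1-x->q2 q1-y->q2 q2-x->q3 q2-y->q3 q3-x->q4 q3-y->q4 q4-x->q0 q4-y->q0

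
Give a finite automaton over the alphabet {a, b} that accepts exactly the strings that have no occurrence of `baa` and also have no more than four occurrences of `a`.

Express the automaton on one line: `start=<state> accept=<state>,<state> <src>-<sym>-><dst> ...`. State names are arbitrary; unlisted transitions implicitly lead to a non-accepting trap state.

start=q0 accept=q0,q1,q2,q3,q4,q5,q6,q7,q8,q10,q11 q0-a->q1 q0-b->q2 q1-a->q3 q1-b->q4 q2-a->q5 q2-b->q2 q3-a->q6 q3-b->q7 q4-a->q8 q4-b->q4 q5-a->q9 q5-b->q4 q6-a->q10 q6-b->q6 q7-a->q11 q7-b->q7 q8-a->q9 q8-b->q7 q9-a->q9 q9-b->q9 q10-a->q9 q10-b->q10 q11-a->q9 q11-b->q6

Handle the two conditions separately and then intersect. One (4 states) tracks partial matches of the forbidden pattern `baa`; the other (6 states) tracks the count of `a`s, saturating at 5. Each combined state is a pair, one component from each; accept when both components accept. Equivalent product states are then merged.
          a    b  
>* q0     q1   q2 
 * q1     q3   q4 
 * q2     q5   q2 
 * q3     q6   q7 
 * q4     q8   q4 
 * q5     q9   q4 
 * q6    q10   q6 
 * q7    q11   q7 
 * q8     q9   q7 
   q9     q9   q9 
 * q10    q9  q10 
 * q11    q9   q6 
(> = start, * = accepting)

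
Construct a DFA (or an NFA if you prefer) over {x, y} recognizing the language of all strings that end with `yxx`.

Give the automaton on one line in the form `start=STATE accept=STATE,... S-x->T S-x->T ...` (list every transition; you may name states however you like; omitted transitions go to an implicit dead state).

Remember how much of `yxx` the current input suffix matches. State q0 means no match yet; q1 means the last symbol is `y`; q2 means the last 2 symbols are `yx`; q3 means the last 3 symbols are `yxx`. Only q3 accepts. On a mismatch, fall back to the longest proper suffix that is still a prefix of `yxx`.
        x   y  
>  q0   q0  q1 
   q1   q2  q1 
   q2   q3  q1 
 * q3   q0  q1 
(> = start, * = accepting)

start=q0 accept=q3 q0-x->q0 q0-y->q1 q1-x->q2 q1-y->q1 q2-x->q3 q2-y->q1 q3-x->q0 q3-y->q1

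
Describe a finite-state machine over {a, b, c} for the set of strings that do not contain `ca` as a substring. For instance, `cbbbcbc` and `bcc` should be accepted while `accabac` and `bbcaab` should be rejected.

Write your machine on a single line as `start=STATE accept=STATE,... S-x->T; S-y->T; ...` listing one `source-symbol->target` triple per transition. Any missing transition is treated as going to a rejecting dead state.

This is the complement of 'contains `ca`'. Use the same substring-matching states — s0 through s2 holding how much of `ca` has just been matched — but flip the accepting set: everything except the trap s2 accepts.
        a   b   c  
>* s0   s0  s0  s1 
 * s1   s2  s0  s1 
   s2   s2  s2  s2 
(> = start, * = accepting)

start=s0; accept=s0,s1; s0-a->s0; s0-b->s0; s0-c->s1; s1-a->s2; s1-b->s0; s1-c->s1; s2-a->s2; s2-b->s2; s2-c->s2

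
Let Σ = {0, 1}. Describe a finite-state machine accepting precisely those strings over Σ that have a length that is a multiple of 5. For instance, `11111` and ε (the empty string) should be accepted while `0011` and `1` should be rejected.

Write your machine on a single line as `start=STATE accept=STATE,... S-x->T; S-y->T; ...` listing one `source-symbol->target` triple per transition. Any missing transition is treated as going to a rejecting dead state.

Only the length mod 5 matters, so use a 5-cycle: from any state, every input symbol moves to the next state, wrapping q4 back to q0. Mark q0 accepting.
A 5-state machine:
        0   1  
>* q0   q1  q1 
   q1   q2  q2 
   q2   q3  q3 
   q3   q4  q4 
   q4   q0  q0 
(> = start, * = accepting)

start=q0; accept=q0; q0-0->q1; q0-1->q1; q1-0->q2; q1-1->q2; q2-0->q3; q2-1->q3; q3-0->q4; q3-1->q4; q4-0->q0; q4-1->q0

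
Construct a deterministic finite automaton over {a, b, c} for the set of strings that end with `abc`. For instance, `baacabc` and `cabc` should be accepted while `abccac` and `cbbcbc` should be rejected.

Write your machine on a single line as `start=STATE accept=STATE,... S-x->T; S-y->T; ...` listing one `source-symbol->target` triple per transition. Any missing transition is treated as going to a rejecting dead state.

Remember how much of `abc` the current input suffix matches. State s0 means no match yet; s1 means the last symbol is `a`; s2 means the last 2 symbols are `ab`; s3 means the last 3 symbols are `abc`. Only s3 accepts. On a mismatch, fall back to the longest proper suffix that is still a prefix of `abc`.
4 states suffice.
        a   b   c  
>  s0   s1  s0  s0 
   s1   s1  s2  s0 
   s2   s1  s0  s3 
 * s3   s1  s0  s0 
(> = start, * = accepting)

start=s0; accept=s3; s0-a->s1; s0-b->s0; s0-c->s0; s1-a->s1; s1-b->s2; s1-c->s0; s2-a->s1; s2-b->s0; s2-c->s3; s3-a->s1; s3-b->s0; s3-c->s0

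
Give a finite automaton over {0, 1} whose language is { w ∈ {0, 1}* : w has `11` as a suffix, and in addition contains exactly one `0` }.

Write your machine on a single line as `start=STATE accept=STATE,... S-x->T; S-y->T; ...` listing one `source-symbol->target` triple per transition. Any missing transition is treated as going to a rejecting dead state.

start=q0; accept=q4; q0-0->q1; q0-1->q0; q1-0->q2; q1-1->q3; q2-0->q2; q2-1->q2; q3-0->q2; q3-1->q4; q4-0->q2; q4-1->q4

Build one automaton per condition and run them in lockstep. The first has 3 states tracking how much of the suffix `11` has currently been matched; the second has 3 states tracking the count of `0`s, saturating at 2. A product state is a pair (one from each), accepting exactly when both do. Minimizing collapses redundant product states.
5 states suffice.
        0   1  
>  q0   q1  q0 
   q1   q2  q3 
   q2   q2  q2 
   q3   q2  q4 
 * q4   q2  q4 
(> = start, * = accepting)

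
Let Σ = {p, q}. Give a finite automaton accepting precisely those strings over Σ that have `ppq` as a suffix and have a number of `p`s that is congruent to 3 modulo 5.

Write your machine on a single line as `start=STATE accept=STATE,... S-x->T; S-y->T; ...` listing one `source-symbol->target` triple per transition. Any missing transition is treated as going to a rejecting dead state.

Build one automaton per condition and run them in lockstep. The first has 4 states tracking how much of the suffix `ppq` has currently been matched; the second has 5 states tracking the count of `p`s modulo 5. A product state is a pair (one from each), accepting exactly when both do.
With 20 states:
       p  q 
>  A   B  A 
   B   C  D 
   C   E  F 
   D   G  D 
   E   H  I 
   F   J  K 
   G   E  K 
   H   L  M 
 * I   N  O 
   J   H  O 
   K   J  K 
   L   P  Q 
   M   R  S 
   N   L  S 
   O   N  O 
   P   C  T 
   Q   B  A 
   R   P  A 
   S   R  S 
   T   G  D 
(> = start, * = accepting)

start=A; accept=I; A-p->B; A-q->A; B-p->C; B-q->D; C-p->E; C-q->F; D-p->G; D-q->D; E-p->H; E-q->I; F-p->J; F-q->K; G-p->E; G-q->K; H-p->L; H-q->M; I-p->N; I-q->O; J-p->H; J-q->O; K-p->J; K-q->K; L-p->P; L-q->Q; M-p->R; M-q->S; N-p->L; N-q->S; O-p->N; O-q->O; P-p->C; P-q->T; Q-p->B; Q-q->A; R-p->P; R-q->A; S-p->R; S-q->S; T-p->G; T-q->D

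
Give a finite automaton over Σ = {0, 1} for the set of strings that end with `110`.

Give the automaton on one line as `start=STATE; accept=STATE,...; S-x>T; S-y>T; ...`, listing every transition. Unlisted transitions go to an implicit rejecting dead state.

start=q0; accept=q3; q0-0>q0; q0-1>q1; q1-0>q0; q1-1>q2; q2-0>q3; q2-1>q2; q3-0>q0; q3-1>q1

Let each state record the length of the longest suffix of the input read so far that is also a prefix of `110`. q1 means the last symbol is `1`; q2 means the last 2 symbols are `11`; q3 means the last 3 symbols are `110`. Accept only at q3, where the string currently ends in `110`.
A 4-state machine:
        0   1  
>  q0   q0  q1 
   q1   q0  q2 
   q2   q3  q2 
 * q3   q0  q1 
(> = start, * = accepting)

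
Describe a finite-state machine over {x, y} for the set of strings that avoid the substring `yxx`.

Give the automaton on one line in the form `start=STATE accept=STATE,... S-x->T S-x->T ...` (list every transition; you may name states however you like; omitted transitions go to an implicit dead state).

start=s0 accept=s0,s1,s2 s0-x->s0 s0-y->s1 s1-x->s2 s1-y->s1 s2-x->s3 s2-y->s1 s3-x->s3 s3-y->s3

Track partial matches of the forbidden pattern `yxx`. State s3 is a dead state reached once `yxx` has occurred; every other state accepts. s0 means no part of `yxx` is currently matched.
        x   y  
>* s0   s0  s1 
 * s1   s2  s1 
 * s2   s3  s1 
   s3   s3  s3 
(> = start, * = accepting)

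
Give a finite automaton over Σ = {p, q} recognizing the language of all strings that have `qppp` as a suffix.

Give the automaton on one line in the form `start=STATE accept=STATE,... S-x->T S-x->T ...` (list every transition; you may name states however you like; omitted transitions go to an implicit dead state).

Let each state record the length of the longest suffix of the input read so far that is also a prefix of `qppp`. B means the last symbol is `q`; C means the last 2 symbols are `qp`; D means the last 3 symbols are `qpp`; E means the last 4 symbols are `qppp`. Accept only at E, where the string currently ends in `qppp`.
5 states suffice.
       p  q 
>  A   A  B 
   B   C  B 
   C   D  B 
   D   E  B 
 * E   A  B 
(> = start, * = accepting)

start=A accept=E A-p->A A-q->B B-p->C B-q->B C-p->D C-q->B D-p->E D-q->B E-p->A E-q->B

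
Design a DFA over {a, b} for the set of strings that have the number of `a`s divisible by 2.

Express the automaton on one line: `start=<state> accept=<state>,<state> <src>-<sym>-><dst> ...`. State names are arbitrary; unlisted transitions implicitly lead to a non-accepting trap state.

start=s0 accept=s0 s0-a->s1 s0-b->s0 s1-a->s0 s1-b->s1

Keep the running count of `a`s modulo 2: each `a` advances along the cycle s0 → s1 → s0 while other symbols loop. Accept at s0.
2 states suffice.
        a   b  
>* s0   s1  s0 
   s1   s0  s1 
(> = start, * = accepting)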